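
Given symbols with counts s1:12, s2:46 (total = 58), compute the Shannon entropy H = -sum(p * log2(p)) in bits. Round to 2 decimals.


Computing entropy H = -sum(p_i * log2(p_i)):
  s1: p = 12/58 = 0.2069, -p*log2(p) = 0.4703
  s2: p = 46/58 = 0.7931, -p*log2(p) = 0.2652
H = sum of terms = 0.7355
Rounded to 2 decimals: 0.74

0.74


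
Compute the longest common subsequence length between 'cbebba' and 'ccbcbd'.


DP table for LCS of 'cbebba' and 'ccbcbd':
       c  c  b  c  b  d
    0  0  0  0  0  0  0
  c 0  1  1  1  1  1  1
  b 0  1  1  2  2  2  2
  e 0  1  1  2  2  2  2
  b 0  1  1  2  2  3  3
  b 0  1  1  2  2  3  3
  a 0  1  1  2  2  3  3
LCS: 'cbb'
LCS length = 3

3


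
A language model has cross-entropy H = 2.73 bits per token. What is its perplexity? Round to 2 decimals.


Perplexity formula: PP = 2^H
H = 2.73
PP = 2^2.73
Decompose: 2^2.73 = 2^2 * 2^0.73
2^2 = 4, 2^0.73 ~ 1.6586391
PP ~ 4 * 1.6586391 = 6.6345564
Rounded to 2 decimals: 6.63

6.63


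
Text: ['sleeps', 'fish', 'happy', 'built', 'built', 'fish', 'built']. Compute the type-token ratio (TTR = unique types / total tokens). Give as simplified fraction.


Tokens: 7
Unique types: ('built', 'fish', 'happy', 'sleeps') = 4
TTR = 4/7
Already in lowest terms.

4/7


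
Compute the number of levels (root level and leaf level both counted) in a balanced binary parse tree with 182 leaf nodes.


In a balanced binary tree with n leaves the deepest leaf is ceil(log2(n)) edges below the root,
so counting node levels inclusive of root and leaves gives ceil(log2(n)) + 1 levels.
log2(182) = 7.5078
ceil(7.5078) = 8
levels = 8 + 1 = 9

9


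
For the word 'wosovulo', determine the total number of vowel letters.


Scanning each character of 'wosovulo':
  Position 1: 'w' -> consonant (running count: 0)
  Position 2: 'o' -> vowel (running count: 1)
  Position 3: 's' -> consonant (running count: 1)
  Position 4: 'o' -> vowel (running count: 2)
  Position 5: 'v' -> consonant (running count: 2)
  Position 6: 'u' -> vowel (running count: 3)
  Position 7: 'l' -> consonant (running count: 3)
  Position 8: 'o' -> vowel (running count: 4)
Total vowels: 4

4


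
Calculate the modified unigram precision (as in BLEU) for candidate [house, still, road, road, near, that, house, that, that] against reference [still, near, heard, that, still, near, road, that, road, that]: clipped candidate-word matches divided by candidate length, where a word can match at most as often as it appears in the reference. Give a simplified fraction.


Reference word counts: {'heard': 1, 'near': 2, 'road': 2, 'still': 2, 'that': 3}
Checking each candidate word (with clipping):
  'house' -> not in reference -> no match (matches: 0)
  'still' -> in reference (ref count 2, used 1/2) -> match (matches: 1)
  'road' -> in reference (ref count 2, used 1/2) -> match (matches: 2)
  'road' -> in reference (ref count 2, used 2/2) -> match (matches: 3)
  'near' -> in reference (ref count 2, used 1/2) -> match (matches: 4)
  'that' -> in reference (ref count 3, used 1/3) -> match (matches: 5)
  'house' -> not in reference -> no match (matches: 5)
  'that' -> in reference (ref count 3, used 2/3) -> match (matches: 6)
  'that' -> in reference (ref count 3, used 3/3) -> match (matches: 7)
Clipped matches: 7, Candidate length: 9
Precision = 7/9

7/9


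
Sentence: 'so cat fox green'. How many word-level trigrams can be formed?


Word trigrams from [4] words:
  Trigram 1: (so cat fox)
  Trigram 2: (cat fox green)
Total word trigrams: 4 - 2 = 2

2


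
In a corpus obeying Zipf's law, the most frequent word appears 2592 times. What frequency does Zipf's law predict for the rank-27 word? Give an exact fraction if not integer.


Zipf's law: freq(rank) = f1 / rank
f1 = 2592, rank = 27
freq = 2592 / 27
= 96

96


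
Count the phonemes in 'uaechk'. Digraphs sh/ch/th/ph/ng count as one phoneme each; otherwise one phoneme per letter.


Parsing 'uaechk' greedily, digraphs first:
  'u' -> vowel phoneme (phonemes so far: 1)
  'a' -> vowel phoneme (phonemes so far: 2)
  'e' -> vowel phoneme (phonemes so far: 3)
  'ch' -> digraph (1 consonant phoneme) (phonemes so far: 4)
  'k' -> consonant phoneme (phonemes so far: 5)
Total phonemes: 5

5


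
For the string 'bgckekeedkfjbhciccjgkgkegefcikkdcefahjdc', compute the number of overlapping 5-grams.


String 'bgckekeedkfjbhciccjgkgkegefcikkdcefahjdc' has length L = 40.
Number of overlapping n-grams = L - n + 1
Substituting: 40 - 5 + 1 = 36

36


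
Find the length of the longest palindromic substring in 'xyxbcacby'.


Scanning 'xyxbcacby' for palindromic substrings.
Substring at positions 3-7: 'bcacb'.
Check: reverse('bcacb') = 'bcacb' -> palindrome confirmed.
Neighbouring characters ('x' / 'y') break symmetry, so it cannot extend further.
No longer palindromic substring exists; longest length = 5

5


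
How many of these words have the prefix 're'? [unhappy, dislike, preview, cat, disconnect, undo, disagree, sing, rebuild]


Checking each word for prefix 're':
  'unhappy' -> no (count: 0)
  'dislike' -> no (count: 0)
  'preview' -> no (count: 0)
  'cat' -> no (count: 0)
  'disconnect' -> no (count: 0)
  'undo' -> no (count: 0)
  'disagree' -> no (count: 0)
  'sing' -> no (count: 0)
  'rebuild' -> YES, starts with 're' (count: 1)
Total with prefix 're': 1

1


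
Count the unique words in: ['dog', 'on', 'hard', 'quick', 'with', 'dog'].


Listing all tokens and tracking unique types:
  Token 1: 'dog' -> NEW (unique so far: 1)
  Token 2: 'on' -> NEW (unique so far: 2)
  Token 3: 'hard' -> NEW (unique so far: 3)
  Token 4: 'quick' -> NEW (unique so far: 4)
  Token 5: 'with' -> NEW (unique so far: 5)
  Token 6: 'dog' -> duplicate (unique so far: 5)
Unique types: ('dog', 'hard', 'on', 'quick', 'with')
Vocabulary size: 5

5


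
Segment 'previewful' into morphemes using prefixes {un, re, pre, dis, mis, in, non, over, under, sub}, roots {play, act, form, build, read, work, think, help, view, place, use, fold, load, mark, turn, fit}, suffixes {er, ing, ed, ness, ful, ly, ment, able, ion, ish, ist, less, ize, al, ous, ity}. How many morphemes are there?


Segmenting 'previewful' against the inventory:
  'pre' -> prefix (morpheme 1)
  'view' -> root (morpheme 2)
  'ful' -> suffix (morpheme 3)
Total morphemes: 3

3


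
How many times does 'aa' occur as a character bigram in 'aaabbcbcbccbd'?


Scanning 'aaabbcbcbccbd' for bigram 'aa':
  Position 0: 'aa' -> MATCH
  Position 1: 'aa' -> MATCH
  Position 2: 'ab' -> no
  Position 3: 'bb' -> no
  Position 4: 'bc' -> no
  Position 5: 'cb' -> no
  Position 6: 'bc' -> no
  Position 7: 'cb' -> no
  Position 8: 'bc' -> no
  Position 9: 'cc' -> no
  Position 10: 'cb' -> no
  Position 11: 'bd' -> no
Total matches: 2

2


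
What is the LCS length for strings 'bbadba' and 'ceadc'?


DP table for LCS of 'bbadba' and 'ceadc':
       c  e  a  d  c
    0  0  0  0  0  0
  b 0  0  0  0  0  0
  b 0  0  0  0  0  0
  a 0  0  0  1  1  1
  d 0  0  0  1  2  2
  b 0  0  0  1  2  2
  a 0  0  0  1  2  2
LCS: 'ad'
LCS length = 2

2


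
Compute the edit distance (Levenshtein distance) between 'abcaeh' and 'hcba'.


Building DP table for s1='abcaeh' (len 6) and s2='hcba' (len 4):
       h  c  b  a
    0  1  2  3  4
  a 1  1  2  3  3
  b 2  2  2  2  3
  c 3  3  2  3  3
  a 4  4  3  3  3
  e 5  5  4  4  4
  h 6  5  5  5  5
Edit distance = dp[6][4] = 5

5


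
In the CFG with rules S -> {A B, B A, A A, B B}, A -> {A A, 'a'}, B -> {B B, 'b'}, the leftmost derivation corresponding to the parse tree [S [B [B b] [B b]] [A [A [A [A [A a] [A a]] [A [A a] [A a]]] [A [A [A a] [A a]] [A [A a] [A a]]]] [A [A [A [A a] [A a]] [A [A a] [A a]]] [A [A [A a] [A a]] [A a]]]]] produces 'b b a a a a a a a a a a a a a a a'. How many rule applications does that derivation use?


Every bracketed nonterminal node [X ...] in the tree is produced by exactly one rule application.
Reading the tree off as a leftmost derivation:
  Step 1: S  =>  B A   (applied S -> B A)
  Step 2: B A  =>  B B A   (applied B -> B B)
  Step 3: B B A  =>  b B A   (applied B -> b)
  Step 4: b B A  =>  b b A   (applied B -> b)
  Step 5: b b A  =>  b b A A   (applied A -> A A)
  Step 6: b b A A  =>  b b A A A   (applied A -> A A)
  Step 7: b b A A A  =>  b b A A A A   (applied A -> A A)
  Step 8: b b A A A A  =>  b b A A A A A   (applied A -> A A)
  Step 9: b b A A A A A  =>  b b a A A A A   (applied A -> a)
  Step 10: b b a A A A A  =>  b b a a A A A   (applied A -> a)
  Step 11: b b a a A A A  =>  b b a a A A A A   (applied A -> A A)
  Step 12: b b a a A A A A  =>  b b a a a A A A   (applied A -> a)
  Step 13: b b a a a A A A  =>  b b a a a a A A   (applied A -> a)
  Step 14: b b a a a a A A  =>  b b a a a a A A A   (applied A -> A A)
  Step 15: b b a a a a A A A  =>  b b a a a a A A A A   (applied A -> A A)
  Step 16: b b a a a a A A A A  =>  b b a a a a a A A A   (applied A -> a)
  Step 17: b b a a a a a A A A  =>  b b a a a a a a A A   (applied A -> a)
  Step 18: b b a a a a a a A A  =>  b b a a a a a a A A A   (applied A -> A A)
  Step 19: b b a a a a a a A A A  =>  b b a a a a a a a A A   (applied A -> a)
  Step 20: b b a a a a a a a A A  =>  b b a a a a a a a a A   (applied A -> a)
  Step 21: b b a a a a a a a a A  =>  b b a a a a a a a a A A   (applied A -> A A)
  Step 22: b b a a a a a a a a A A  =>  b b a a a a a a a a A A A   (applied A -> A A)
  Step 23: b b a a a a a a a a A A A  =>  b b a a a a a a a a A A A A   (applied A -> A A)
  Step 24: b b a a a a a a a a A A A A  =>  b b a a a a a a a a a A A A   (applied A -> a)
  Step 25: b b a a a a a a a a a A A A  =>  b b a a a a a a a a a a A A   (applied A -> a)
  Step 26: b b a a a a a a a a a a A A  =>  b b a a a a a a a a a a A A A   (applied A -> A A)
  Step 27: b b a a a a a a a a a a A A A  =>  b b a a a a a a a a a a a A A   (applied A -> a)
  Step 28: b b a a a a a a a a a a a A A  =>  b b a a a a a a a a a a a a A   (applied A -> a)
  Step 29: b b a a a a a a a a a a a a A  =>  b b a a a a a a a a a a a a A A   (applied A -> A A)
  Step 30: b b a a a a a a a a a a a a A A  =>  b b a a a a a a a a a a a a A A A   (applied A -> A A)
  Step 31: b b a a a a a a a a a a a a A A A  =>  b b a a a a a a a a a a a a a A A   (applied A -> a)
  Step 32: b b a a a a a a a a a a a a a A A  =>  b b a a a a a a a a a a a a a a A   (applied A -> a)
  Step 33: b b a a a a a a a a a a a a a a A  =>  b b a a a a a a a a a a a a a a a   (applied A -> a)
Final yield: b b a a a a a a a a a a a a a a a
Total rewrite steps: 33

33


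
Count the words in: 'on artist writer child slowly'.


Counting words by splitting on spaces:
  Word 1: 'on'
  Word 2: 'artist'
  Word 3: 'writer'
  Word 4: 'child'
  Word 5: 'slowly'
Total words: 5

5


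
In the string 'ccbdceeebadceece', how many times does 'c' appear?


Scanning 'ccbdceeebadceece' for 'c':
  Position 0: 'c' -> MATCH (count: 1)
  Position 1: 'c' -> MATCH (count: 2)
  Position 4: 'c' -> MATCH (count: 3)
  Position 11: 'c' -> MATCH (count: 4)
  Position 14: 'c' -> MATCH (count: 5)
Total occurrences of 'c': 5

5


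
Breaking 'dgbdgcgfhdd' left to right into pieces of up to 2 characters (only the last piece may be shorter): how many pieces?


'dgbdgcgfhdd' has 11 characters.
Chunking with max size 2:
  Chunk 1: 'dg' (positions 0-1)
  Chunk 2: 'bd' (positions 2-3)
  Chunk 3: 'gc' (positions 4-5)
  Chunk 4: 'gf' (positions 6-7)
  Chunk 5: 'hd' (positions 8-9)
  Chunk 6: 'd' (positions 10-10)
Total chunks: ceil(11 / 2) = 6

6


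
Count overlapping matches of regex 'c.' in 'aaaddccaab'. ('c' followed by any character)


Pattern: c. means 'c' followed by any character.
Scanning 'aaaddccaab' position-by-position:
  Pos 0: window 'aa' -> no
  Pos 1: window 'aa' -> no
  Pos 2: window 'ad' -> no
  Pos 3: window 'dd' -> no
  Pos 4: window 'dc' -> no
  Pos 5: window 'cc' -> MATCH
  Pos 6: window 'ca' -> MATCH
  Pos 7: window 'aa' -> no
  Pos 8: window 'ab' -> no
  Pos 9: window 'b' -> no
Total matches: 2

2


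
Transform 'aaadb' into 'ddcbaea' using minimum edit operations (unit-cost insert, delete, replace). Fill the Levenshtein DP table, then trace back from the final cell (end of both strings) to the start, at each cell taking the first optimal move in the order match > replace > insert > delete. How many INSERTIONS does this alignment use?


Edit distance = 6. Backtracking from cell (5, 7) with preference match > replace > insert > delete,
then listing the resulting alignment 'aaadb' -> 'ddcbaea' left to right:
  Step 1: insert 'd' [insertion #1]
  Step 2: insert 'd' [insertion #2]
  Step 3: replace a->c
  Step 4: replace a->b
  Step 5: keep 'a'
  Step 6: replace d->e
  Step 7: replace b->a
Total insertions: 2

2


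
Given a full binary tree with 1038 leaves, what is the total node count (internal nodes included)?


Leaf nodes (terminals): 1038
Internal nodes = n - 1 = 1038 - 1 = 1037
Total = leaves + internal = 1038 + 1037 = 2075

2075


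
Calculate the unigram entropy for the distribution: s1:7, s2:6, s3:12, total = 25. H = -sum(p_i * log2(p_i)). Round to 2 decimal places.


Computing entropy H = -sum(p_i * log2(p_i)):
  s1: p = 7/25 = 0.2800, -p*log2(p) = 0.5142
  s2: p = 6/25 = 0.2400, -p*log2(p) = 0.4941
  s3: p = 12/25 = 0.4800, -p*log2(p) = 0.5083
H = sum of terms = 1.5166
Rounded to 2 decimals: 1.52

1.52


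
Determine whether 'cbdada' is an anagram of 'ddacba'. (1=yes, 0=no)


Sort characters of 'cbdada': 'aabcdd'
Sort characters of 'ddacba': 'aabcdd'
Sorted forms match -> they ARE anagrams
Result: 1

1


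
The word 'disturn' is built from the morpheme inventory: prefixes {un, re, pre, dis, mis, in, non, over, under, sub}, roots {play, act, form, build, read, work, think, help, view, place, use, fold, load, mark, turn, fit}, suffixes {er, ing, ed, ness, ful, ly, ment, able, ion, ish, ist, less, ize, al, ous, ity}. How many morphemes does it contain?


Segmenting 'disturn' against the inventory:
  'dis' -> prefix (morpheme 1)
  'turn' -> root (morpheme 2)
Total morphemes: 2

2


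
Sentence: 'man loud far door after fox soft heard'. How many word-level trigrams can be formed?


Word trigrams from [8] words:
  Trigram 1: (man loud far)
  Trigram 2: (loud far door)
  Trigram 3: (far door after)
  Trigram 4: (door after fox)
  Trigram 5: (after fox soft)
  Trigram 6: (fox soft heard)
Total word trigrams: 8 - 2 = 6

6


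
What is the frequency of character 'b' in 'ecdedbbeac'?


Scanning 'ecdedbbeac' for 'b':
  Position 5: 'b' -> MATCH (count: 1)
  Position 6: 'b' -> MATCH (count: 2)
Total occurrences of 'b': 2

2


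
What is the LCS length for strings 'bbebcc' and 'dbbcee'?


DP table for LCS of 'bbebcc' and 'dbbcee':
       d  b  b  c  e  e
    0  0  0  0  0  0  0
  b 0  0  1  1  1  1  1
  b 0  0  1  2  2  2  2
  e 0  0  1  2  2  3  3
  b 0  0  1  2  2  3  3
  c 0  0  1  2  3  3  3
  c 0  0  1  2  3  3  3
LCS: 'bbe'
LCS length = 3

3


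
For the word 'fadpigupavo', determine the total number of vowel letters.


Scanning each character of 'fadpigupavo':
  Position 1: 'f' -> consonant (running count: 0)
  Position 2: 'a' -> vowel (running count: 1)
  Position 3: 'd' -> consonant (running count: 1)
  Position 4: 'p' -> consonant (running count: 1)
  Position 5: 'i' -> vowel (running count: 2)
  Position 6: 'g' -> consonant (running count: 2)
  Position 7: 'u' -> vowel (running count: 3)
  Position 8: 'p' -> consonant (running count: 3)
  Position 9: 'a' -> vowel (running count: 4)
  Position 10: 'v' -> consonant (running count: 4)
  Position 11: 'o' -> vowel (running count: 5)
Total vowels: 5

5


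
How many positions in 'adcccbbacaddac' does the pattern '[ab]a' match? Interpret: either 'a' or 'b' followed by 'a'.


Pattern: [ab]a means either 'a' or 'b' followed by 'a'.
Scanning 'adcccbbacaddac' position-by-position:
  Pos 0: window 'ad' -> no
  Pos 1: window 'dc' -> no
  Pos 2: window 'cc' -> no
  Pos 3: window 'cc' -> no
  Pos 4: window 'cb' -> no
  Pos 5: window 'bb' -> no
  Pos 6: window 'ba' -> MATCH
  Pos 7: window 'ac' -> no
  Pos 8: window 'ca' -> no
  Pos 9: window 'ad' -> no
  Pos 10: window 'dd' -> no
  Pos 11: window 'da' -> no
  Pos 12: window 'ac' -> no
  Pos 13: window 'c' -> no
Total matches: 1

1


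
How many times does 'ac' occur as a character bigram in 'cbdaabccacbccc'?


Scanning 'cbdaabccacbccc' for bigram 'ac':
  Position 0: 'cb' -> no
  Position 1: 'bd' -> no
  Position 2: 'da' -> no
  Position 3: 'aa' -> no
  Position 4: 'ab' -> no
  Position 5: 'bc' -> no
  Position 6: 'cc' -> no
  Position 7: 'ca' -> no
  Position 8: 'ac' -> MATCH
  Position 9: 'cb' -> no
  Position 10: 'bc' -> no
  Position 11: 'cc' -> no
  Position 12: 'cc' -> no
Total matches: 1

1


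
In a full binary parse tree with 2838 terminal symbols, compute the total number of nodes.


Leaf nodes (terminals): 2838
Internal nodes = n - 1 = 2838 - 1 = 2837
Total = leaves + internal = 2838 + 2837 = 5675

5675


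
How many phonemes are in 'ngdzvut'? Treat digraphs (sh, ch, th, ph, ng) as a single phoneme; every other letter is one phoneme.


Parsing 'ngdzvut' greedily, digraphs first:
  'ng' -> digraph (1 consonant phoneme) (phonemes so far: 1)
  'd' -> consonant phoneme (phonemes so far: 2)
  'z' -> consonant phoneme (phonemes so far: 3)
  'v' -> consonant phoneme (phonemes so far: 4)
  'u' -> vowel phoneme (phonemes so far: 5)
  't' -> consonant phoneme (phonemes so far: 6)
Total phonemes: 6

6


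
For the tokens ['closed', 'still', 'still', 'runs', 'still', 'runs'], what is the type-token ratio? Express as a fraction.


Tokens: 6
Unique types: ('closed', 'runs', 'still') = 3
TTR = 3/6
Simplify: divide both by 3 -> 1/2
TTR = 1/2

1/2


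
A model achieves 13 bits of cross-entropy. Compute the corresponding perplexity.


Perplexity formula: PP = 2^H
H = 13
PP = 2^13
PP = 2^13 = 8192

8192


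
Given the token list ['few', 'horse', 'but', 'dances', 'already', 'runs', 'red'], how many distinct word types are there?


Listing all tokens and tracking unique types:
  Token 1: 'few' -> NEW (unique so far: 1)
  Token 2: 'horse' -> NEW (unique so far: 2)
  Token 3: 'but' -> NEW (unique so far: 3)
  Token 4: 'dances' -> NEW (unique so far: 4)
  Token 5: 'already' -> NEW (unique so far: 5)
  Token 6: 'runs' -> NEW (unique so far: 6)
  Token 7: 'red' -> NEW (unique so far: 7)
Unique types: ('already', 'but', 'dances', 'few', 'horse', 'red', 'runs')
Vocabulary size: 7

7


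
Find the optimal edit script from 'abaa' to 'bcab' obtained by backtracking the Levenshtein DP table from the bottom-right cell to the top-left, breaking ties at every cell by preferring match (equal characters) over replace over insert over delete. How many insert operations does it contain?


Edit distance = 3. Backtracking from cell (4, 4) with preference match > replace > insert > delete,
then listing the resulting alignment 'abaa' -> 'bcab' left to right:
  Step 1: replace a->b
  Step 2: replace b->c
  Step 3: keep 'a'
  Step 4: replace a->b
Total insertions: 0

0


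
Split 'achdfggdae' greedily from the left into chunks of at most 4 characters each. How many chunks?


'achdfggdae' has 10 characters.
Chunking with max size 4:
  Chunk 1: 'achd' (positions 0-3)
  Chunk 2: 'fggd' (positions 4-7)
  Chunk 3: 'ae' (positions 8-9)
Total chunks: ceil(10 / 4) = 3

3


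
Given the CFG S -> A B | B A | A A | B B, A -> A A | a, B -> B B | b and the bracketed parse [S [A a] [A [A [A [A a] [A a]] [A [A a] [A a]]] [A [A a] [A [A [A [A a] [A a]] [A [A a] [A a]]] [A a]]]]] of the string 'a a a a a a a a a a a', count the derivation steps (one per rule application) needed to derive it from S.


Every bracketed nonterminal node [X ...] in the tree is produced by exactly one rule application.
Reading the tree off as a leftmost derivation:
  Step 1: S  =>  A A   (applied S -> A A)
  Step 2: A A  =>  a A   (applied A -> a)
  Step 3: a A  =>  a A A   (applied A -> A A)
  Step 4: a A A  =>  a A A A   (applied A -> A A)
  Step 5: a A A A  =>  a A A A A   (applied A -> A A)
  Step 6: a A A A A  =>  a a A A A   (applied A -> a)
  Step 7: a a A A A  =>  a a a A A   (applied A -> a)
  Step 8: a a a A A  =>  a a a A A A   (applied A -> A A)
  Step 9: a a a A A A  =>  a a a a A A   (applied A -> a)
  Step 10: a a a a A A  =>  a a a a a A   (applied A -> a)
  Step 11: a a a a a A  =>  a a a a a A A   (applied A -> A A)
  Step 12: a a a a a A A  =>  a a a a a a A   (applied A -> a)
  Step 13: a a a a a a A  =>  a a a a a a A A   (applied A -> A A)
  Step 14: a a a a a a A A  =>  a a a a a a A A A   (applied A -> A A)
  Step 15: a a a a a a A A A  =>  a a a a a a A A A A   (applied A -> A A)
  Step 16: a a a a a a A A A A  =>  a a a a a a a A A A   (applied A -> a)
  Step 17: a a a a a a a A A A  =>  a a a a a a a a A A   (applied A -> a)
  Step 18: a a a a a a a a A A  =>  a a a a a a a a A A A   (applied A -> A A)
  Step 19: a a a a a a a a A A A  =>  a a a a a a a a a A A   (applied A -> a)
  Step 20: a a a a a a a a a A A  =>  a a a a a a a a a a A   (applied A -> a)
  Step 21: a a a a a a a a a a A  =>  a a a a a a a a a a a   (applied A -> a)
Final yield: a a a a a a a a a a a
Total rewrite steps: 21

21


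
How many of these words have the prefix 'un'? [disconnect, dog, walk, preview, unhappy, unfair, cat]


Checking each word for prefix 'un':
  'disconnect' -> no (count: 0)
  'dog' -> no (count: 0)
  'walk' -> no (count: 0)
  'preview' -> no (count: 0)
  'unhappy' -> YES, starts with 'un' (count: 1)
  'unfair' -> YES, starts with 'un' (count: 2)
  'cat' -> no (count: 2)
Total with prefix 'un': 2

2


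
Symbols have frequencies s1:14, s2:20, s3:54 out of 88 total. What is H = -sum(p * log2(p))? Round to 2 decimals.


Computing entropy H = -sum(p_i * log2(p_i)):
  s1: p = 14/88 = 0.1591, -p*log2(p) = 0.4219
  s2: p = 20/88 = 0.2273, -p*log2(p) = 0.4858
  s3: p = 54/88 = 0.6136, -p*log2(p) = 0.4323
H = sum of terms = 1.3400
Rounded to 2 decimals: 1.34

1.34


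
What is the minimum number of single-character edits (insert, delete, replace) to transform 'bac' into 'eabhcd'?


Building DP table for s1='bac' (len 3) and s2='eabhcd' (len 6):
       e  a  b  h  c  d
    0  1  2  3  4  5  6
  b 1  1  2  2  3  4  5
  a 2  2  1  2  3  4  5
  c 3  3  2  2  3  3  4
Edit distance = dp[3][6] = 4

4


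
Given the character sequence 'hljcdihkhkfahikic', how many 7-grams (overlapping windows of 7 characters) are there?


String 'hljcdihkhkfahikic' has length L = 17.
Number of overlapping n-grams = L - n + 1
Substituting: 17 - 7 + 1 = 11

11


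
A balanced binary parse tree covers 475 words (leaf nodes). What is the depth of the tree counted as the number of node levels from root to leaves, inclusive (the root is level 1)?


In a balanced binary tree with n leaves the deepest leaf is ceil(log2(n)) edges below the root,
so counting node levels inclusive of root and leaves gives ceil(log2(n)) + 1 levels.
log2(475) = 8.8918
ceil(8.8918) = 9
levels = 9 + 1 = 10

10


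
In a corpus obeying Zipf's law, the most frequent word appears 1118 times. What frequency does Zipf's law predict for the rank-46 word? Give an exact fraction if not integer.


Zipf's law: freq(rank) = f1 / rank
f1 = 1118, rank = 46
freq = 1118 / 46
GCD(1118, 46) = 2
Simplified: 559/23

559/23


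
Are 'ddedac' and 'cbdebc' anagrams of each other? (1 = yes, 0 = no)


Sort characters of 'ddedac': 'acddde'
Sort characters of 'cbdebc': 'bbccde'
Sorted forms differ -> they are NOT anagrams
Result: 0

0


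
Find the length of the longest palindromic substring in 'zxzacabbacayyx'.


Scanning 'zxzacabbacayyx' for palindromic substrings.
Substring at positions 3-10: 'acabbaca'.
Check: reverse('acabbaca') = 'acabbaca' -> palindrome confirmed.
Neighbouring characters ('z' / 'y') break symmetry, so it cannot extend further.
No longer palindromic substring exists; longest length = 8

8


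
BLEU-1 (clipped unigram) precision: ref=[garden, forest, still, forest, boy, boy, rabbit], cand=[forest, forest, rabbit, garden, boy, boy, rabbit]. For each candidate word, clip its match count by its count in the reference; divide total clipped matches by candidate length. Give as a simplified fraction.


Reference word counts: {'boy': 2, 'forest': 2, 'garden': 1, 'rabbit': 1, 'still': 1}
Checking each candidate word (with clipping):
  'forest' -> in reference (ref count 2, used 1/2) -> match (matches: 1)
  'forest' -> in reference (ref count 2, used 2/2) -> match (matches: 2)
  'rabbit' -> in reference (ref count 1, used 1/1) -> match (matches: 3)
  'garden' -> in reference (ref count 1, used 1/1) -> match (matches: 4)
  'boy' -> in reference (ref count 2, used 1/2) -> match (matches: 5)
  'boy' -> in reference (ref count 2, used 2/2) -> match (matches: 6)
  'rabbit' -> ref count 1 already used up (1/1) -> clipped, no match (matches: 6)
Clipped matches: 6, Candidate length: 7
Precision = 6/7

6/7


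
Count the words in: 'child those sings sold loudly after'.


Counting words by splitting on spaces:
  Word 1: 'child'
  Word 2: 'those'
  Word 3: 'sings'
  Word 4: 'sold'
  Word 5: 'loudly'
  Word 6: 'after'
Total words: 6

6


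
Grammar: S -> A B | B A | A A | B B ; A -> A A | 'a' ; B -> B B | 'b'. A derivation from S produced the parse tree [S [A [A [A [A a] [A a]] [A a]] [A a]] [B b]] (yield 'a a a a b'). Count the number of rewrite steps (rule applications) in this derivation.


Every bracketed nonterminal node [X ...] in the tree is produced by exactly one rule application.
Reading the tree off as a leftmost derivation:
  Step 1: S  =>  A B   (applied S -> A B)
  Step 2: A B  =>  A A B   (applied A -> A A)
  Step 3: A A B  =>  A A A B   (applied A -> A A)
  Step 4: A A A B  =>  A A A A B   (applied A -> A A)
  Step 5: A A A A B  =>  a A A A B   (applied A -> a)
  Step 6: a A A A B  =>  a a A A B   (applied A -> a)
  Step 7: a a A A B  =>  a a a A B   (applied A -> a)
  Step 8: a a a A B  =>  a a a a B   (applied A -> a)
  Step 9: a a a a B  =>  a a a a b   (applied B -> b)
Final yield: a a a a b
Total rewrite steps: 9

9


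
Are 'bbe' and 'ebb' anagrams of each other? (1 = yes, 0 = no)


Sort characters of 'bbe': 'bbe'
Sort characters of 'ebb': 'bbe'
Sorted forms match -> they ARE anagrams
Result: 1

1


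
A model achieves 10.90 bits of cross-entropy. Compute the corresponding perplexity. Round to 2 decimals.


Perplexity formula: PP = 2^H
H = 10.90
PP = 2^10.90
Decompose: 2^10.90 = 2^10 * 2^0.90
2^10 = 1024, 2^0.90 ~ 1.8660660
PP ~ 1024 * 1.8660660 = 1910.8515840
Rounded to 2 decimals: 1910.85

1910.85


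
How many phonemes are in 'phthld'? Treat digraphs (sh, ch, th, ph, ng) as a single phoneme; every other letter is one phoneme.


Parsing 'phthld' greedily, digraphs first:
  'ph' -> digraph (1 consonant phoneme) (phonemes so far: 1)
  'th' -> digraph (1 consonant phoneme) (phonemes so far: 2)
  'l' -> consonant phoneme (phonemes so far: 3)
  'd' -> consonant phoneme (phonemes so far: 4)
Total phonemes: 4

4


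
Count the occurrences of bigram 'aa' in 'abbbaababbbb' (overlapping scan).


Scanning 'abbbaababbbb' for bigram 'aa':
  Position 0: 'ab' -> no
  Position 1: 'bb' -> no
  Position 2: 'bb' -> no
  Position 3: 'ba' -> no
  Position 4: 'aa' -> MATCH
  Position 5: 'ab' -> no
  Position 6: 'ba' -> no
  Position 7: 'ab' -> no
  Position 8: 'bb' -> no
  Position 9: 'bb' -> no
  Position 10: 'bb' -> no
Total matches: 1

1


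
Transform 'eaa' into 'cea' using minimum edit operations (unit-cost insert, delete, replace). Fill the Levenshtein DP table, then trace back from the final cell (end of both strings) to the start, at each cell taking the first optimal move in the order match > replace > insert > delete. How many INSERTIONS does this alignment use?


Edit distance = 2. Backtracking from cell (3, 3) with preference match > replace > insert > delete,
then listing the resulting alignment 'eaa' -> 'cea' left to right:
  Step 1: replace e->c
  Step 2: replace a->e
  Step 3: keep 'a'
Total insertions: 0

0


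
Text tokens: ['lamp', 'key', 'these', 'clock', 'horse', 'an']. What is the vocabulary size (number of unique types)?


Listing all tokens and tracking unique types:
  Token 1: 'lamp' -> NEW (unique so far: 1)
  Token 2: 'key' -> NEW (unique so far: 2)
  Token 3: 'these' -> NEW (unique so far: 3)
  Token 4: 'clock' -> NEW (unique so far: 4)
  Token 5: 'horse' -> NEW (unique so far: 5)
  Token 6: 'an' -> NEW (unique so far: 6)
Unique types: ('an', 'clock', 'horse', 'key', 'lamp', 'these')
Vocabulary size: 6

6


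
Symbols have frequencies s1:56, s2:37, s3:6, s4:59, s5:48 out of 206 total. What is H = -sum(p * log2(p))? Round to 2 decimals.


Computing entropy H = -sum(p_i * log2(p_i)):
  s1: p = 56/206 = 0.2718, -p*log2(p) = 0.5108
  s2: p = 37/206 = 0.1796, -p*log2(p) = 0.4449
  s3: p = 6/206 = 0.0291, -p*log2(p) = 0.1486
  s4: p = 59/206 = 0.2864, -p*log2(p) = 0.5166
  s5: p = 48/206 = 0.2330, -p*log2(p) = 0.4897
H = sum of terms = 2.1106
Rounded to 2 decimals: 2.11

2.11


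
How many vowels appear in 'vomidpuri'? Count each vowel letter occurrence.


Scanning each character of 'vomidpuri':
  Position 1: 'v' -> consonant (running count: 0)
  Position 2: 'o' -> vowel (running count: 1)
  Position 3: 'm' -> consonant (running count: 1)
  Position 4: 'i' -> vowel (running count: 2)
  Position 5: 'd' -> consonant (running count: 2)
  Position 6: 'p' -> consonant (running count: 2)
  Position 7: 'u' -> vowel (running count: 3)
  Position 8: 'r' -> consonant (running count: 3)
  Position 9: 'i' -> vowel (running count: 4)
Total vowels: 4

4


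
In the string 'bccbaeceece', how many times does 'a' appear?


Scanning 'bccbaeceece' for 'a':
  Position 4: 'a' -> MATCH (count: 1)
Total occurrences of 'a': 1

1


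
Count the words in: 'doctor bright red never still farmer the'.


Counting words by splitting on spaces:
  Word 1: 'doctor'
  Word 2: 'bright'
  Word 3: 'red'
  Word 4: 'never'
  Word 5: 'still'
  Word 6: 'farmer'
  Word 7: 'the'
Total words: 7

7


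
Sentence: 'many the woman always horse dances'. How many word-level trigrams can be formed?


Word trigrams from [6] words:
  Trigram 1: (many the woman)
  Trigram 2: (the woman always)
  Trigram 3: (woman always horse)
  Trigram 4: (always horse dances)
Total word trigrams: 6 - 2 = 4

4


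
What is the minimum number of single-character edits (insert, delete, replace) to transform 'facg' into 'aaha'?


Building DP table for s1='facg' (len 4) and s2='aaha' (len 4):
       a  a  h  a
    0  1  2  3  4
  f 1  1  2  3  4
  a 2  1  1  2  3
  c 3  2  2  2  3
  g 4  3  3  3  3
Edit distance = dp[4][4] = 3

3


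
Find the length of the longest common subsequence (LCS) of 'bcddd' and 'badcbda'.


DP table for LCS of 'bcddd' and 'badcbda':
       b  a  d  c  b  d  a
    0  0  0  0  0  0  0  0
  b 0  1  1  1  1  1  1  1
  c 0  1  1  1  2  2  2  2
  d 0  1  1  2  2  2  3  3
  d 0  1  1  2  2  2  3  3
  d 0  1  1  2  2  2  3  3
LCS: 'bcd'
LCS length = 3

3


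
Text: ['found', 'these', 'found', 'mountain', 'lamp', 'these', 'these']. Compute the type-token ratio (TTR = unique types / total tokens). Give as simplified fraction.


Tokens: 7
Unique types: ('found', 'lamp', 'mountain', 'these') = 4
TTR = 4/7
Already in lowest terms.

4/7


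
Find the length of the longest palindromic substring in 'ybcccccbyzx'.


Scanning 'ybcccccbyzx' for palindromic substrings.
Substring at positions 0-8: 'ybcccccby'.
Check: reverse('ybcccccby') = 'ybcccccby' -> palindrome confirmed.
Neighbouring characters ('-' / 'z') break symmetry, so it cannot extend further.
No longer palindromic substring exists; longest length = 9

9


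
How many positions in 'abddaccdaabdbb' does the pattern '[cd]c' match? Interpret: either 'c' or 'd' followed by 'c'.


Pattern: [cd]c means either 'c' or 'd' followed by 'c'.
Scanning 'abddaccdaabdbb' position-by-position:
  Pos 0: window 'ab' -> no
  Pos 1: window 'bd' -> no
  Pos 2: window 'dd' -> no
  Pos 3: window 'da' -> no
  Pos 4: window 'ac' -> no
  Pos 5: window 'cc' -> MATCH
  Pos 6: window 'cd' -> no
  Pos 7: window 'da' -> no
  Pos 8: window 'aa' -> no
  Pos 9: window 'ab' -> no
  Pos 10: window 'bd' -> no
  Pos 11: window 'db' -> no
  Pos 12: window 'bb' -> no
  Pos 13: window 'b' -> no
Total matches: 1

1


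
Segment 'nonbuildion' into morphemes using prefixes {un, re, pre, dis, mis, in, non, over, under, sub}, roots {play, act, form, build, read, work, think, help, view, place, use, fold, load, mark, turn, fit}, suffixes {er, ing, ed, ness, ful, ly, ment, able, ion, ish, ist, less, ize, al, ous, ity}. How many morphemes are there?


Segmenting 'nonbuildion' against the inventory:
  'non' -> prefix (morpheme 1)
  'build' -> root (morpheme 2)
  'ion' -> suffix (morpheme 3)
Total morphemes: 3

3


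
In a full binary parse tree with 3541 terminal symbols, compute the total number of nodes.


Leaf nodes (terminals): 3541
Internal nodes = n - 1 = 3541 - 1 = 3540
Total = leaves + internal = 3541 + 3540 = 7081

7081


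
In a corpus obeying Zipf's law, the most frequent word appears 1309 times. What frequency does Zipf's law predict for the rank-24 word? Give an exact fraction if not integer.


Zipf's law: freq(rank) = f1 / rank
f1 = 1309, rank = 24
freq = 1309 / 24
GCD(1309, 24) = 1
Simplified: 1309/24

1309/24


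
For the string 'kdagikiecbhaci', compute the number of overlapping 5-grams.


String 'kdagikiecbhaci' has length L = 14.
Number of overlapping n-grams = L - n + 1
Substituting: 14 - 5 + 1 = 10

10


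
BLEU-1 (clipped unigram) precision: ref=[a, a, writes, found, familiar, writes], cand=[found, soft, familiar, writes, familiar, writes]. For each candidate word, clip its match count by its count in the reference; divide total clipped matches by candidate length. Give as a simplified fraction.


Reference word counts: {'a': 2, 'familiar': 1, 'found': 1, 'writes': 2}
Checking each candidate word (with clipping):
  'found' -> in reference (ref count 1, used 1/1) -> match (matches: 1)
  'soft' -> not in reference -> no match (matches: 1)
  'familiar' -> in reference (ref count 1, used 1/1) -> match (matches: 2)
  'writes' -> in reference (ref count 2, used 1/2) -> match (matches: 3)
  'familiar' -> ref count 1 already used up (1/1) -> clipped, no match (matches: 3)
  'writes' -> in reference (ref count 2, used 2/2) -> match (matches: 4)
Clipped matches: 4, Candidate length: 6
Precision = 4/6 = 2/3

2/3


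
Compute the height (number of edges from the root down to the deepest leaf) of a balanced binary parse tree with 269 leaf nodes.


In a balanced binary tree with n leaves the deepest leaf is ceil(log2(n)) edges below the root.
log2(269) = 8.0715
ceil(8.0715) = 9
height (edges) = 9

9


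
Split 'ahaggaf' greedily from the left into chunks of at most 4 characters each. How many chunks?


'ahaggaf' has 7 characters.
Chunking with max size 4:
  Chunk 1: 'ahag' (positions 0-3)
  Chunk 2: 'gaf' (positions 4-6)
Total chunks: ceil(7 / 4) = 2

2


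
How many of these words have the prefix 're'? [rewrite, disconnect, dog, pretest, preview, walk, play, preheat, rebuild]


Checking each word for prefix 're':
  'rewrite' -> YES, starts with 're' (count: 1)
  'disconnect' -> no (count: 1)
  'dog' -> no (count: 1)
  'pretest' -> no (count: 1)
  'preview' -> no (count: 1)
  'walk' -> no (count: 1)
  'play' -> no (count: 1)
  'preheat' -> no (count: 1)
  'rebuild' -> YES, starts with 're' (count: 2)
Total with prefix 're': 2

2


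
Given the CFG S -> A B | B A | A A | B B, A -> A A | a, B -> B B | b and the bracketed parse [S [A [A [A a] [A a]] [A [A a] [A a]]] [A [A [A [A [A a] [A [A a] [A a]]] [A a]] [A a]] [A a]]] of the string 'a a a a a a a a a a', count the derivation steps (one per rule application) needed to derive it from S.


Every bracketed nonterminal node [X ...] in the tree is produced by exactly one rule application.
Reading the tree off as a leftmost derivation:
  Step 1: S  =>  A A   (applied S -> A A)
  Step 2: A A  =>  A A A   (applied A -> A A)
  Step 3: A A A  =>  A A A A   (applied A -> A A)
  Step 4: A A A A  =>  a A A A   (applied A -> a)
  Step 5: a A A A  =>  a a A A   (applied A -> a)
  Step 6: a a A A  =>  a a A A A   (applied A -> A A)
  Step 7: a a A A A  =>  a a a A A   (applied A -> a)
  Step 8: a a a A A  =>  a a a a A   (applied A -> a)
  Step 9: a a a a A  =>  a a a a A A   (applied A -> A A)
  Step 10: a a a a A A  =>  a a a a A A A   (applied A -> A A)
  Step 11: a a a a A A A  =>  a a a a A A A A   (applied A -> A A)
  Step 12: a a a a A A A A  =>  a a a a A A A A A   (applied A -> A A)
  Step 13: a a a a A A A A A  =>  a a a a a A A A A   (applied A -> a)
  Step 14: a a a a a A A A A  =>  a a a a a A A A A A   (applied A -> A A)
  Step 15: a a a a a A A A A A  =>  a a a a a a A A A A   (applied A -> a)
  Step 16: a a a a a a A A A A  =>  a a a a a a a A A A   (applied A -> a)
  Step 17: a a a a a a a A A A  =>  a a a a a a a a A A   (applied A -> a)
  Step 18: a a a a a a a a A A  =>  a a a a a a a a a A   (applied A -> a)
  Step 19: a a a a a a a a a A  =>  a a a a a a a a a a   (applied A -> a)
Final yield: a a a a a a a a a a
Total rewrite steps: 19

19


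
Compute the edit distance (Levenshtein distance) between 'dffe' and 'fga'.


Building DP table for s1='dffe' (len 4) and s2='fga' (len 3):
       f  g  a
    0  1  2  3
  d 1  1  2  3
  f 2  1  2  3
  f 3  2  2  3
  e 4  3  3  3
Edit distance = dp[4][3] = 3

3


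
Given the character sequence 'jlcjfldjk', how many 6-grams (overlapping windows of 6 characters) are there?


String 'jlcjfldjk' has length L = 9.
Number of overlapping n-grams = L - n + 1
Substituting: 9 - 6 + 1 = 4

4


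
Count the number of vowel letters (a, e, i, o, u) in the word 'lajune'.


Scanning each character of 'lajune':
  Position 1: 'l' -> consonant (running count: 0)
  Position 2: 'a' -> vowel (running count: 1)
  Position 3: 'j' -> consonant (running count: 1)
  Position 4: 'u' -> vowel (running count: 2)
  Position 5: 'n' -> consonant (running count: 2)
  Position 6: 'e' -> vowel (running count: 3)
Total vowels: 3

3


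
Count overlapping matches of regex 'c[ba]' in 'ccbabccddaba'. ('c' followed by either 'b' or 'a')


Pattern: c[ba] means 'c' followed by either 'b' or 'a'.
Scanning 'ccbabccddaba' position-by-position:
  Pos 0: window 'cc' -> no
  Pos 1: window 'cb' -> MATCH
  Pos 2: window 'ba' -> no
  Pos 3: window 'ab' -> no
  Pos 4: window 'bc' -> no
  Pos 5: window 'cc' -> no
  Pos 6: window 'cd' -> no
  Pos 7: window 'dd' -> no
  Pos 8: window 'da' -> no
  Pos 9: window 'ab' -> no
  Pos 10: window 'ba' -> no
  Pos 11: window 'a' -> no
Total matches: 1

1


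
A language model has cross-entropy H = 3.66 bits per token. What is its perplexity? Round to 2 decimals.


Perplexity formula: PP = 2^H
H = 3.66
PP = 2^3.66
Decompose: 2^3.66 = 2^3 * 2^0.66
2^3 = 8, 2^0.66 ~ 1.5800826
PP ~ 8 * 1.5800826 = 12.6406608
Rounded to 2 decimals: 12.64

12.64


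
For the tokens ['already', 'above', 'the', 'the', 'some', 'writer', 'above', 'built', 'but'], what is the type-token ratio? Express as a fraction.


Tokens: 9
Unique types: ('above', 'already', 'built', 'but', 'some', 'the', 'writer') = 7
TTR = 7/9
Already in lowest terms.

7/9


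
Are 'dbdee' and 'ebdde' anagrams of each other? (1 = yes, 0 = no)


Sort characters of 'dbdee': 'bddee'
Sort characters of 'ebdde': 'bddee'
Sorted forms match -> they ARE anagrams
Result: 1

1


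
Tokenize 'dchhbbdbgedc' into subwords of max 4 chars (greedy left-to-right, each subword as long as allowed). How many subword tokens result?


'dchhbbdbgedc' has 12 characters.
Chunking with max size 4:
  Chunk 1: 'dchh' (positions 0-3)
  Chunk 2: 'bbdb' (positions 4-7)
  Chunk 3: 'gedc' (positions 8-11)
Total chunks: ceil(12 / 4) = 3

3


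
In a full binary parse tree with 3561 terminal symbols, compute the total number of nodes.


Leaf nodes (terminals): 3561
Internal nodes = n - 1 = 3561 - 1 = 3560
Total = leaves + internal = 3561 + 3560 = 7121

7121


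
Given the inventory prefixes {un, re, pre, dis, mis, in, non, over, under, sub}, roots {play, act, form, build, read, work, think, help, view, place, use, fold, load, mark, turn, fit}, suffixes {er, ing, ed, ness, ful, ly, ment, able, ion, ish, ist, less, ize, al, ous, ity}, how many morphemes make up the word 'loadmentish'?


Segmenting 'loadmentish' against the inventory:
  'load' -> root (morpheme 1)
  'ment' -> suffix (morpheme 2)
  'ish' -> suffix (morpheme 3)
Total morphemes: 3

3
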